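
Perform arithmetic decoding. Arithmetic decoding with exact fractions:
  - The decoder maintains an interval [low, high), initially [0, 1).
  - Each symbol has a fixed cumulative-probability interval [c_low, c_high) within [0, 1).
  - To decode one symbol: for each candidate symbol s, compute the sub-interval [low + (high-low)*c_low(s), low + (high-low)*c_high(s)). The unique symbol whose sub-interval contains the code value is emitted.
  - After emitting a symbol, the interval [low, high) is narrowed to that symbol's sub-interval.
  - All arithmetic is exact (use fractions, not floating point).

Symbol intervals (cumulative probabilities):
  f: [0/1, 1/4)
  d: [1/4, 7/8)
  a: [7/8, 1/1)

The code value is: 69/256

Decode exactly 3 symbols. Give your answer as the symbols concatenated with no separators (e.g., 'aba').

Step 1: interval [0/1, 1/1), width = 1/1 - 0/1 = 1/1
  'f': [0/1 + 1/1*0/1, 0/1 + 1/1*1/4) = [0/1, 1/4)
  'd': [0/1 + 1/1*1/4, 0/1 + 1/1*7/8) = [1/4, 7/8) <- contains code 69/256
  'a': [0/1 + 1/1*7/8, 0/1 + 1/1*1/1) = [7/8, 1/1)
  emit 'd', narrow to [1/4, 7/8)
Step 2: interval [1/4, 7/8), width = 7/8 - 1/4 = 5/8
  'f': [1/4 + 5/8*0/1, 1/4 + 5/8*1/4) = [1/4, 13/32) <- contains code 69/256
  'd': [1/4 + 5/8*1/4, 1/4 + 5/8*7/8) = [13/32, 51/64)
  'a': [1/4 + 5/8*7/8, 1/4 + 5/8*1/1) = [51/64, 7/8)
  emit 'f', narrow to [1/4, 13/32)
Step 3: interval [1/4, 13/32), width = 13/32 - 1/4 = 5/32
  'f': [1/4 + 5/32*0/1, 1/4 + 5/32*1/4) = [1/4, 37/128) <- contains code 69/256
  'd': [1/4 + 5/32*1/4, 1/4 + 5/32*7/8) = [37/128, 99/256)
  'a': [1/4 + 5/32*7/8, 1/4 + 5/32*1/1) = [99/256, 13/32)
  emit 'f', narrow to [1/4, 37/128)

Answer: dff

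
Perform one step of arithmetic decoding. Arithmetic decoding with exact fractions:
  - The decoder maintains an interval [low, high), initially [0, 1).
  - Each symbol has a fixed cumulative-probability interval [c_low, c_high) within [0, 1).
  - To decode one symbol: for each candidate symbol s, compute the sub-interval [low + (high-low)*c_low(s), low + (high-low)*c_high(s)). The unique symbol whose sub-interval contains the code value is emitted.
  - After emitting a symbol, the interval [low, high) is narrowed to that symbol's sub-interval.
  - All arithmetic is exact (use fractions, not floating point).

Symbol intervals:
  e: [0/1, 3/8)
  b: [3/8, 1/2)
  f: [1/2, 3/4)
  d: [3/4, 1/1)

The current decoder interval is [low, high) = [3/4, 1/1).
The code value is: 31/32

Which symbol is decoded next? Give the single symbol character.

Answer: d

Derivation:
Interval width = high − low = 1/1 − 3/4 = 1/4
Scaled code = (code − low) / width = (31/32 − 3/4) / 1/4 = 7/8
  e: [0/1, 3/8) 
  b: [3/8, 1/2) 
  f: [1/2, 3/4) 
  d: [3/4, 1/1) ← scaled code falls here ✓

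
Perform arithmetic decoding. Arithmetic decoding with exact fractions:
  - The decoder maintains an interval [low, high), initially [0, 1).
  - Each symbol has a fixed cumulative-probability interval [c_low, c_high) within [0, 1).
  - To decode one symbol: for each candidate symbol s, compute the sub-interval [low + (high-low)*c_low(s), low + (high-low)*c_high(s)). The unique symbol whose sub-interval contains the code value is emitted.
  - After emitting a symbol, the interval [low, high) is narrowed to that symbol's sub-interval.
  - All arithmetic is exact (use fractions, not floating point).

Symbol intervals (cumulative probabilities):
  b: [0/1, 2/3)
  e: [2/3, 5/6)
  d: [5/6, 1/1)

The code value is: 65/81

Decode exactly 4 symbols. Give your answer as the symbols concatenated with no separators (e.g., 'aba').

Step 1: interval [0/1, 1/1), width = 1/1 - 0/1 = 1/1
  'b': [0/1 + 1/1*0/1, 0/1 + 1/1*2/3) = [0/1, 2/3)
  'e': [0/1 + 1/1*2/3, 0/1 + 1/1*5/6) = [2/3, 5/6) <- contains code 65/81
  'd': [0/1 + 1/1*5/6, 0/1 + 1/1*1/1) = [5/6, 1/1)
  emit 'e', narrow to [2/3, 5/6)
Step 2: interval [2/3, 5/6), width = 5/6 - 2/3 = 1/6
  'b': [2/3 + 1/6*0/1, 2/3 + 1/6*2/3) = [2/3, 7/9)
  'e': [2/3 + 1/6*2/3, 2/3 + 1/6*5/6) = [7/9, 29/36) <- contains code 65/81
  'd': [2/3 + 1/6*5/6, 2/3 + 1/6*1/1) = [29/36, 5/6)
  emit 'e', narrow to [7/9, 29/36)
Step 3: interval [7/9, 29/36), width = 29/36 - 7/9 = 1/36
  'b': [7/9 + 1/36*0/1, 7/9 + 1/36*2/3) = [7/9, 43/54)
  'e': [7/9 + 1/36*2/3, 7/9 + 1/36*5/6) = [43/54, 173/216)
  'd': [7/9 + 1/36*5/6, 7/9 + 1/36*1/1) = [173/216, 29/36) <- contains code 65/81
  emit 'd', narrow to [173/216, 29/36)
Step 4: interval [173/216, 29/36), width = 29/36 - 173/216 = 1/216
  'b': [173/216 + 1/216*0/1, 173/216 + 1/216*2/3) = [173/216, 521/648) <- contains code 65/81
  'e': [173/216 + 1/216*2/3, 173/216 + 1/216*5/6) = [521/648, 1043/1296)
  'd': [173/216 + 1/216*5/6, 173/216 + 1/216*1/1) = [1043/1296, 29/36)
  emit 'b', narrow to [173/216, 521/648)

Answer: eedb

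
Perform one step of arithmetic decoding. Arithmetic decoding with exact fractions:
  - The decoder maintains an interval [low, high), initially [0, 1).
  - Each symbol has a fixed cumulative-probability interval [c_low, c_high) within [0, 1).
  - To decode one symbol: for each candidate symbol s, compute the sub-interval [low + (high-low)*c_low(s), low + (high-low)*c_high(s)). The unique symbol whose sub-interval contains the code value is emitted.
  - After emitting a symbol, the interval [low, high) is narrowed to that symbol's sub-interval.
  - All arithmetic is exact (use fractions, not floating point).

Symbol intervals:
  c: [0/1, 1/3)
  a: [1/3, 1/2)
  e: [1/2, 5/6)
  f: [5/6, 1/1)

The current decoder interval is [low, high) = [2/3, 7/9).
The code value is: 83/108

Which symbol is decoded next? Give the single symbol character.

Interval width = high − low = 7/9 − 2/3 = 1/9
Scaled code = (code − low) / width = (83/108 − 2/3) / 1/9 = 11/12
  c: [0/1, 1/3) 
  a: [1/3, 1/2) 
  e: [1/2, 5/6) 
  f: [5/6, 1/1) ← scaled code falls here ✓

Answer: f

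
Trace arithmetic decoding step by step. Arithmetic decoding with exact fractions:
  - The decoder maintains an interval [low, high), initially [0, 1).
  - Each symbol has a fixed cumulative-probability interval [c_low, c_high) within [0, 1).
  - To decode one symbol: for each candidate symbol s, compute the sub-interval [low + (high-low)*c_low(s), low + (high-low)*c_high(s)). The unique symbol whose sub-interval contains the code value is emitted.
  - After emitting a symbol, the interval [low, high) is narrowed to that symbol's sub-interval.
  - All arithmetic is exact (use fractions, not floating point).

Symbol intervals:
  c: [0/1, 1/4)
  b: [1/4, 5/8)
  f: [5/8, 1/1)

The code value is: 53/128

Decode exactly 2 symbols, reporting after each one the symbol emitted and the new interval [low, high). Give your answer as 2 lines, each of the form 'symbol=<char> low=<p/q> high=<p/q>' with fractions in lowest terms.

Step 1: interval [0/1, 1/1), width = 1/1 - 0/1 = 1/1
  'c': [0/1 + 1/1*0/1, 0/1 + 1/1*1/4) = [0/1, 1/4)
  'b': [0/1 + 1/1*1/4, 0/1 + 1/1*5/8) = [1/4, 5/8) <- contains code 53/128
  'f': [0/1 + 1/1*5/8, 0/1 + 1/1*1/1) = [5/8, 1/1)
  emit 'b', narrow to [1/4, 5/8)
Step 2: interval [1/4, 5/8), width = 5/8 - 1/4 = 3/8
  'c': [1/4 + 3/8*0/1, 1/4 + 3/8*1/4) = [1/4, 11/32)
  'b': [1/4 + 3/8*1/4, 1/4 + 3/8*5/8) = [11/32, 31/64) <- contains code 53/128
  'f': [1/4 + 3/8*5/8, 1/4 + 3/8*1/1) = [31/64, 5/8)
  emit 'b', narrow to [11/32, 31/64)

Answer: symbol=b low=1/4 high=5/8
symbol=b low=11/32 high=31/64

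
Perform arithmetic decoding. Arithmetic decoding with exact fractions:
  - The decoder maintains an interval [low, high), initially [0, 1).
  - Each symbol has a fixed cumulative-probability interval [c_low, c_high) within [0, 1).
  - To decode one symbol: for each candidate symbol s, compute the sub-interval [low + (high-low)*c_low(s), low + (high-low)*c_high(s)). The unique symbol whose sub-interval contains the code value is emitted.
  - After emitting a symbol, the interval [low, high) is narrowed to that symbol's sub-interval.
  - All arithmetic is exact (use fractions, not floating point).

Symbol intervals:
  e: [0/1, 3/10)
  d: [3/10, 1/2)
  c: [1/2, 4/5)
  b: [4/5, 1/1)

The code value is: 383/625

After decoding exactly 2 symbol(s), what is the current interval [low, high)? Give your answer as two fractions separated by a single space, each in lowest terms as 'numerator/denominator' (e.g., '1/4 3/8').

Step 1: interval [0/1, 1/1), width = 1/1 - 0/1 = 1/1
  'e': [0/1 + 1/1*0/1, 0/1 + 1/1*3/10) = [0/1, 3/10)
  'd': [0/1 + 1/1*3/10, 0/1 + 1/1*1/2) = [3/10, 1/2)
  'c': [0/1 + 1/1*1/2, 0/1 + 1/1*4/5) = [1/2, 4/5) <- contains code 383/625
  'b': [0/1 + 1/1*4/5, 0/1 + 1/1*1/1) = [4/5, 1/1)
  emit 'c', narrow to [1/2, 4/5)
Step 2: interval [1/2, 4/5), width = 4/5 - 1/2 = 3/10
  'e': [1/2 + 3/10*0/1, 1/2 + 3/10*3/10) = [1/2, 59/100)
  'd': [1/2 + 3/10*3/10, 1/2 + 3/10*1/2) = [59/100, 13/20) <- contains code 383/625
  'c': [1/2 + 3/10*1/2, 1/2 + 3/10*4/5) = [13/20, 37/50)
  'b': [1/2 + 3/10*4/5, 1/2 + 3/10*1/1) = [37/50, 4/5)
  emit 'd', narrow to [59/100, 13/20)

Answer: 59/100 13/20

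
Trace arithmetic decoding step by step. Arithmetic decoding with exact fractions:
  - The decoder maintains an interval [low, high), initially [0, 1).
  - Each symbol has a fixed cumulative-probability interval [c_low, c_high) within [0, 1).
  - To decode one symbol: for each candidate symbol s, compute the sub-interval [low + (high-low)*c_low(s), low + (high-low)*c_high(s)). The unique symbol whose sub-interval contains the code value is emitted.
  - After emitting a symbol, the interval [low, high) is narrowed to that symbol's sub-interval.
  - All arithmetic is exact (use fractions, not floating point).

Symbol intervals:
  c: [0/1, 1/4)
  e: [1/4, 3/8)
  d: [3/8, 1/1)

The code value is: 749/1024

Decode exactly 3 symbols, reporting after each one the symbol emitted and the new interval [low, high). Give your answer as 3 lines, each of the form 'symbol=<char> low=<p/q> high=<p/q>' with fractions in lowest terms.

Step 1: interval [0/1, 1/1), width = 1/1 - 0/1 = 1/1
  'c': [0/1 + 1/1*0/1, 0/1 + 1/1*1/4) = [0/1, 1/4)
  'e': [0/1 + 1/1*1/4, 0/1 + 1/1*3/8) = [1/4, 3/8)
  'd': [0/1 + 1/1*3/8, 0/1 + 1/1*1/1) = [3/8, 1/1) <- contains code 749/1024
  emit 'd', narrow to [3/8, 1/1)
Step 2: interval [3/8, 1/1), width = 1/1 - 3/8 = 5/8
  'c': [3/8 + 5/8*0/1, 3/8 + 5/8*1/4) = [3/8, 17/32)
  'e': [3/8 + 5/8*1/4, 3/8 + 5/8*3/8) = [17/32, 39/64)
  'd': [3/8 + 5/8*3/8, 3/8 + 5/8*1/1) = [39/64, 1/1) <- contains code 749/1024
  emit 'd', narrow to [39/64, 1/1)
Step 3: interval [39/64, 1/1), width = 1/1 - 39/64 = 25/64
  'c': [39/64 + 25/64*0/1, 39/64 + 25/64*1/4) = [39/64, 181/256)
  'e': [39/64 + 25/64*1/4, 39/64 + 25/64*3/8) = [181/256, 387/512) <- contains code 749/1024
  'd': [39/64 + 25/64*3/8, 39/64 + 25/64*1/1) = [387/512, 1/1)
  emit 'e', narrow to [181/256, 387/512)

Answer: symbol=d low=3/8 high=1/1
symbol=d low=39/64 high=1/1
symbol=e low=181/256 high=387/512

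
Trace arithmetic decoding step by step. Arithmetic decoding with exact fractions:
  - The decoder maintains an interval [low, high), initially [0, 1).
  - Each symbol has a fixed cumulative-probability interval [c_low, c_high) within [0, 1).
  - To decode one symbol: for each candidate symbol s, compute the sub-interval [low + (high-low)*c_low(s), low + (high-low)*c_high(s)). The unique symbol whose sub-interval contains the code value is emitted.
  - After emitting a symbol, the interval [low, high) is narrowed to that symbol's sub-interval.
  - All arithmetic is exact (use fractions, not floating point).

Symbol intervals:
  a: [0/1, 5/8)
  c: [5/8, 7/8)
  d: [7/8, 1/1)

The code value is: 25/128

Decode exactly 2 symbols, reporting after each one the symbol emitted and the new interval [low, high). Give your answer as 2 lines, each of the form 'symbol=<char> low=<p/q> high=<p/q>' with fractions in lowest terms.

Step 1: interval [0/1, 1/1), width = 1/1 - 0/1 = 1/1
  'a': [0/1 + 1/1*0/1, 0/1 + 1/1*5/8) = [0/1, 5/8) <- contains code 25/128
  'c': [0/1 + 1/1*5/8, 0/1 + 1/1*7/8) = [5/8, 7/8)
  'd': [0/1 + 1/1*7/8, 0/1 + 1/1*1/1) = [7/8, 1/1)
  emit 'a', narrow to [0/1, 5/8)
Step 2: interval [0/1, 5/8), width = 5/8 - 0/1 = 5/8
  'a': [0/1 + 5/8*0/1, 0/1 + 5/8*5/8) = [0/1, 25/64) <- contains code 25/128
  'c': [0/1 + 5/8*5/8, 0/1 + 5/8*7/8) = [25/64, 35/64)
  'd': [0/1 + 5/8*7/8, 0/1 + 5/8*1/1) = [35/64, 5/8)
  emit 'a', narrow to [0/1, 25/64)

Answer: symbol=a low=0/1 high=5/8
symbol=a low=0/1 high=25/64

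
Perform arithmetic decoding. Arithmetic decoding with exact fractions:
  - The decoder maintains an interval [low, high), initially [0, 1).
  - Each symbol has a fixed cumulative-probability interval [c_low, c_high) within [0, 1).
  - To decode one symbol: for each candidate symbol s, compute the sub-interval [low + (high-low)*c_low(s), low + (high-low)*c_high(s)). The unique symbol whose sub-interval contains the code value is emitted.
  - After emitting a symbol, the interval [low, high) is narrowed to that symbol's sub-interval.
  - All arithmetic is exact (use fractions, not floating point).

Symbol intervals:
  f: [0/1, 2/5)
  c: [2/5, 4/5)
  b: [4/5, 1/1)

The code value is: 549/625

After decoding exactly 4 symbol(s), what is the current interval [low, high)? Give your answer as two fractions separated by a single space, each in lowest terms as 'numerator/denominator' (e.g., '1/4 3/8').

Step 1: interval [0/1, 1/1), width = 1/1 - 0/1 = 1/1
  'f': [0/1 + 1/1*0/1, 0/1 + 1/1*2/5) = [0/1, 2/5)
  'c': [0/1 + 1/1*2/5, 0/1 + 1/1*4/5) = [2/5, 4/5)
  'b': [0/1 + 1/1*4/5, 0/1 + 1/1*1/1) = [4/5, 1/1) <- contains code 549/625
  emit 'b', narrow to [4/5, 1/1)
Step 2: interval [4/5, 1/1), width = 1/1 - 4/5 = 1/5
  'f': [4/5 + 1/5*0/1, 4/5 + 1/5*2/5) = [4/5, 22/25) <- contains code 549/625
  'c': [4/5 + 1/5*2/5, 4/5 + 1/5*4/5) = [22/25, 24/25)
  'b': [4/5 + 1/5*4/5, 4/5 + 1/5*1/1) = [24/25, 1/1)
  emit 'f', narrow to [4/5, 22/25)
Step 3: interval [4/5, 22/25), width = 22/25 - 4/5 = 2/25
  'f': [4/5 + 2/25*0/1, 4/5 + 2/25*2/5) = [4/5, 104/125)
  'c': [4/5 + 2/25*2/5, 4/5 + 2/25*4/5) = [104/125, 108/125)
  'b': [4/5 + 2/25*4/5, 4/5 + 2/25*1/1) = [108/125, 22/25) <- contains code 549/625
  emit 'b', narrow to [108/125, 22/25)
Step 4: interval [108/125, 22/25), width = 22/25 - 108/125 = 2/125
  'f': [108/125 + 2/125*0/1, 108/125 + 2/125*2/5) = [108/125, 544/625)
  'c': [108/125 + 2/125*2/5, 108/125 + 2/125*4/5) = [544/625, 548/625)
  'b': [108/125 + 2/125*4/5, 108/125 + 2/125*1/1) = [548/625, 22/25) <- contains code 549/625
  emit 'b', narrow to [548/625, 22/25)

Answer: 548/625 22/25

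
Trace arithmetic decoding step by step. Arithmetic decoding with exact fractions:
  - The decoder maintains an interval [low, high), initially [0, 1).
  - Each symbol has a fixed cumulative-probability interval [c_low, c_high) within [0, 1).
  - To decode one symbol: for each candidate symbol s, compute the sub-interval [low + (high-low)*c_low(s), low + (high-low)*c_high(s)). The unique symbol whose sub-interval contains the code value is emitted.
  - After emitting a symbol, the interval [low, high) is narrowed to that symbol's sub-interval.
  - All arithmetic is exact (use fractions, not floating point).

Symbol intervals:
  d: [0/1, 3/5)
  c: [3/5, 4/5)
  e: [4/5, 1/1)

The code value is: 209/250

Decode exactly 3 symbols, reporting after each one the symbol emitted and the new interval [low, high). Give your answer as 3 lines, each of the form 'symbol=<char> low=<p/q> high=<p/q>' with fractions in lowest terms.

Answer: symbol=e low=4/5 high=1/1
symbol=d low=4/5 high=23/25
symbol=d low=4/5 high=109/125

Derivation:
Step 1: interval [0/1, 1/1), width = 1/1 - 0/1 = 1/1
  'd': [0/1 + 1/1*0/1, 0/1 + 1/1*3/5) = [0/1, 3/5)
  'c': [0/1 + 1/1*3/5, 0/1 + 1/1*4/5) = [3/5, 4/5)
  'e': [0/1 + 1/1*4/5, 0/1 + 1/1*1/1) = [4/5, 1/1) <- contains code 209/250
  emit 'e', narrow to [4/5, 1/1)
Step 2: interval [4/5, 1/1), width = 1/1 - 4/5 = 1/5
  'd': [4/5 + 1/5*0/1, 4/5 + 1/5*3/5) = [4/5, 23/25) <- contains code 209/250
  'c': [4/5 + 1/5*3/5, 4/5 + 1/5*4/5) = [23/25, 24/25)
  'e': [4/5 + 1/5*4/5, 4/5 + 1/5*1/1) = [24/25, 1/1)
  emit 'd', narrow to [4/5, 23/25)
Step 3: interval [4/5, 23/25), width = 23/25 - 4/5 = 3/25
  'd': [4/5 + 3/25*0/1, 4/5 + 3/25*3/5) = [4/5, 109/125) <- contains code 209/250
  'c': [4/5 + 3/25*3/5, 4/5 + 3/25*4/5) = [109/125, 112/125)
  'e': [4/5 + 3/25*4/5, 4/5 + 3/25*1/1) = [112/125, 23/25)
  emit 'd', narrow to [4/5, 109/125)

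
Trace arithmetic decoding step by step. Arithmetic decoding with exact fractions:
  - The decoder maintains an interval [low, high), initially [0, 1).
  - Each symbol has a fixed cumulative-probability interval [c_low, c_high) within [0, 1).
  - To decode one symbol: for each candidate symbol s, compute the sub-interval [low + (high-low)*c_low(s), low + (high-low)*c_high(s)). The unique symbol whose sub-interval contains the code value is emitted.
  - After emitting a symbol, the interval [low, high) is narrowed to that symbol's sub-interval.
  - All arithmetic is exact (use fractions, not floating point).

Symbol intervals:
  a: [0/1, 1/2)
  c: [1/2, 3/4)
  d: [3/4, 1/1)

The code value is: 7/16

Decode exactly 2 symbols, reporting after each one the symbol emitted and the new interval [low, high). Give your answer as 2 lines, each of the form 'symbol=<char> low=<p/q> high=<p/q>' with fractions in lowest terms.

Answer: symbol=a low=0/1 high=1/2
symbol=d low=3/8 high=1/2

Derivation:
Step 1: interval [0/1, 1/1), width = 1/1 - 0/1 = 1/1
  'a': [0/1 + 1/1*0/1, 0/1 + 1/1*1/2) = [0/1, 1/2) <- contains code 7/16
  'c': [0/1 + 1/1*1/2, 0/1 + 1/1*3/4) = [1/2, 3/4)
  'd': [0/1 + 1/1*3/4, 0/1 + 1/1*1/1) = [3/4, 1/1)
  emit 'a', narrow to [0/1, 1/2)
Step 2: interval [0/1, 1/2), width = 1/2 - 0/1 = 1/2
  'a': [0/1 + 1/2*0/1, 0/1 + 1/2*1/2) = [0/1, 1/4)
  'c': [0/1 + 1/2*1/2, 0/1 + 1/2*3/4) = [1/4, 3/8)
  'd': [0/1 + 1/2*3/4, 0/1 + 1/2*1/1) = [3/8, 1/2) <- contains code 7/16
  emit 'd', narrow to [3/8, 1/2)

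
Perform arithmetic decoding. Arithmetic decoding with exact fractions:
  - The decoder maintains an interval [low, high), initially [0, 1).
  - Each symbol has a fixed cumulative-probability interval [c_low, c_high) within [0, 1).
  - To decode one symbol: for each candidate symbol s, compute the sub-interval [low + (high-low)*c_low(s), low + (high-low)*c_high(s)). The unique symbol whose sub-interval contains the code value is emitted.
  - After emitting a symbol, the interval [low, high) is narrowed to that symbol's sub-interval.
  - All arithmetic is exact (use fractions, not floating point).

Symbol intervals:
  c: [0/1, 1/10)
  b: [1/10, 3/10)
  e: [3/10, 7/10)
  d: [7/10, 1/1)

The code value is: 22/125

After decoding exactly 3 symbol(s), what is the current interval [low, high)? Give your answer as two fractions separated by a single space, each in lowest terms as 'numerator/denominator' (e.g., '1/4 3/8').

Step 1: interval [0/1, 1/1), width = 1/1 - 0/1 = 1/1
  'c': [0/1 + 1/1*0/1, 0/1 + 1/1*1/10) = [0/1, 1/10)
  'b': [0/1 + 1/1*1/10, 0/1 + 1/1*3/10) = [1/10, 3/10) <- contains code 22/125
  'e': [0/1 + 1/1*3/10, 0/1 + 1/1*7/10) = [3/10, 7/10)
  'd': [0/1 + 1/1*7/10, 0/1 + 1/1*1/1) = [7/10, 1/1)
  emit 'b', narrow to [1/10, 3/10)
Step 2: interval [1/10, 3/10), width = 3/10 - 1/10 = 1/5
  'c': [1/10 + 1/5*0/1, 1/10 + 1/5*1/10) = [1/10, 3/25)
  'b': [1/10 + 1/5*1/10, 1/10 + 1/5*3/10) = [3/25, 4/25)
  'e': [1/10 + 1/5*3/10, 1/10 + 1/5*7/10) = [4/25, 6/25) <- contains code 22/125
  'd': [1/10 + 1/5*7/10, 1/10 + 1/5*1/1) = [6/25, 3/10)
  emit 'e', narrow to [4/25, 6/25)
Step 3: interval [4/25, 6/25), width = 6/25 - 4/25 = 2/25
  'c': [4/25 + 2/25*0/1, 4/25 + 2/25*1/10) = [4/25, 21/125)
  'b': [4/25 + 2/25*1/10, 4/25 + 2/25*3/10) = [21/125, 23/125) <- contains code 22/125
  'e': [4/25 + 2/25*3/10, 4/25 + 2/25*7/10) = [23/125, 27/125)
  'd': [4/25 + 2/25*7/10, 4/25 + 2/25*1/1) = [27/125, 6/25)
  emit 'b', narrow to [21/125, 23/125)

Answer: 21/125 23/125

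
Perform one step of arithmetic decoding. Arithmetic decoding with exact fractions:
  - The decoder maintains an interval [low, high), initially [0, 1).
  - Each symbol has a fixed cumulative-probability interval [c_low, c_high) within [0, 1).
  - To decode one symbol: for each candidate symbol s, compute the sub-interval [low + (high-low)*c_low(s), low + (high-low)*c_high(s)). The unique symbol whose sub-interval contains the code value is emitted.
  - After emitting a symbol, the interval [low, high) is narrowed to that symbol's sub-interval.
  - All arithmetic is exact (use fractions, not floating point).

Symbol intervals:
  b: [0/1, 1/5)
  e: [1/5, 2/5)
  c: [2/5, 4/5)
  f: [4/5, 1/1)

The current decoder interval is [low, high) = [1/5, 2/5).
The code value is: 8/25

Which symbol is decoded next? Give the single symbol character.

Answer: c

Derivation:
Interval width = high − low = 2/5 − 1/5 = 1/5
Scaled code = (code − low) / width = (8/25 − 1/5) / 1/5 = 3/5
  b: [0/1, 1/5) 
  e: [1/5, 2/5) 
  c: [2/5, 4/5) ← scaled code falls here ✓
  f: [4/5, 1/1) 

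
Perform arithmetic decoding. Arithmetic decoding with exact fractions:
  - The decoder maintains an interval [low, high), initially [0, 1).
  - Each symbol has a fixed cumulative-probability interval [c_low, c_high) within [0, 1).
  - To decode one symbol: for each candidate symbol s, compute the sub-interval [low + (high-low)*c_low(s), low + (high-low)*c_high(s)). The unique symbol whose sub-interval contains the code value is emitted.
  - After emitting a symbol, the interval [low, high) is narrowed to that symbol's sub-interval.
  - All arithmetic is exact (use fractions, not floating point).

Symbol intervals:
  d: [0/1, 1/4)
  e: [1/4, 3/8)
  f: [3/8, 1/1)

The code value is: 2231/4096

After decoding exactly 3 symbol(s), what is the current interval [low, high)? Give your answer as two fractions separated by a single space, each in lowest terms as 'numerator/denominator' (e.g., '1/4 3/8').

Answer: 17/32 141/256

Derivation:
Step 1: interval [0/1, 1/1), width = 1/1 - 0/1 = 1/1
  'd': [0/1 + 1/1*0/1, 0/1 + 1/1*1/4) = [0/1, 1/4)
  'e': [0/1 + 1/1*1/4, 0/1 + 1/1*3/8) = [1/4, 3/8)
  'f': [0/1 + 1/1*3/8, 0/1 + 1/1*1/1) = [3/8, 1/1) <- contains code 2231/4096
  emit 'f', narrow to [3/8, 1/1)
Step 2: interval [3/8, 1/1), width = 1/1 - 3/8 = 5/8
  'd': [3/8 + 5/8*0/1, 3/8 + 5/8*1/4) = [3/8, 17/32)
  'e': [3/8 + 5/8*1/4, 3/8 + 5/8*3/8) = [17/32, 39/64) <- contains code 2231/4096
  'f': [3/8 + 5/8*3/8, 3/8 + 5/8*1/1) = [39/64, 1/1)
  emit 'e', narrow to [17/32, 39/64)
Step 3: interval [17/32, 39/64), width = 39/64 - 17/32 = 5/64
  'd': [17/32 + 5/64*0/1, 17/32 + 5/64*1/4) = [17/32, 141/256) <- contains code 2231/4096
  'e': [17/32 + 5/64*1/4, 17/32 + 5/64*3/8) = [141/256, 287/512)
  'f': [17/32 + 5/64*3/8, 17/32 + 5/64*1/1) = [287/512, 39/64)
  emit 'd', narrow to [17/32, 141/256)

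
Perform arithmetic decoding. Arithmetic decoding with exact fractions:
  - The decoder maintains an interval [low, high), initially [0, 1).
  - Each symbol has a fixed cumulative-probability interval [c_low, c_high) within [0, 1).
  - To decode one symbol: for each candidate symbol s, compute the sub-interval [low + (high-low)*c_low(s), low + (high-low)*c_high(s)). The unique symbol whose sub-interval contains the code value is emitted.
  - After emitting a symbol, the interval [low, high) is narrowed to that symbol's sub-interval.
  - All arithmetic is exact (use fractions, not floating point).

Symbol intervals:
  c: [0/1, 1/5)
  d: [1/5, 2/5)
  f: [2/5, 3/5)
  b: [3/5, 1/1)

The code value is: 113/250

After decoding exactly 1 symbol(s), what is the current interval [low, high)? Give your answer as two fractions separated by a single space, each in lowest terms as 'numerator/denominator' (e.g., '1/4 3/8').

Step 1: interval [0/1, 1/1), width = 1/1 - 0/1 = 1/1
  'c': [0/1 + 1/1*0/1, 0/1 + 1/1*1/5) = [0/1, 1/5)
  'd': [0/1 + 1/1*1/5, 0/1 + 1/1*2/5) = [1/5, 2/5)
  'f': [0/1 + 1/1*2/5, 0/1 + 1/1*3/5) = [2/5, 3/5) <- contains code 113/250
  'b': [0/1 + 1/1*3/5, 0/1 + 1/1*1/1) = [3/5, 1/1)
  emit 'f', narrow to [2/5, 3/5)

Answer: 2/5 3/5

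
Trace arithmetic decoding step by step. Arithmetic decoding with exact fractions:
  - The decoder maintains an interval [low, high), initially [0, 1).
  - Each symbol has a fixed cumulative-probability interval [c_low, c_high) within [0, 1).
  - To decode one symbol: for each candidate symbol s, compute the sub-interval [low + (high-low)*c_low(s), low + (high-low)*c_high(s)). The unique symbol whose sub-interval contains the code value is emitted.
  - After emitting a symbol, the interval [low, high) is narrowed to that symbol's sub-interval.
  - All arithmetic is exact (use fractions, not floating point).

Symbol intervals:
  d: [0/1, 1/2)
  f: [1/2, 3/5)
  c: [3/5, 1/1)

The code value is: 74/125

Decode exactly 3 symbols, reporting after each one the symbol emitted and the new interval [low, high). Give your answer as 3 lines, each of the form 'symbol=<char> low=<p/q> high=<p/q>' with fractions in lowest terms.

Answer: symbol=f low=1/2 high=3/5
symbol=c low=14/25 high=3/5
symbol=c low=73/125 high=3/5

Derivation:
Step 1: interval [0/1, 1/1), width = 1/1 - 0/1 = 1/1
  'd': [0/1 + 1/1*0/1, 0/1 + 1/1*1/2) = [0/1, 1/2)
  'f': [0/1 + 1/1*1/2, 0/1 + 1/1*3/5) = [1/2, 3/5) <- contains code 74/125
  'c': [0/1 + 1/1*3/5, 0/1 + 1/1*1/1) = [3/5, 1/1)
  emit 'f', narrow to [1/2, 3/5)
Step 2: interval [1/2, 3/5), width = 3/5 - 1/2 = 1/10
  'd': [1/2 + 1/10*0/1, 1/2 + 1/10*1/2) = [1/2, 11/20)
  'f': [1/2 + 1/10*1/2, 1/2 + 1/10*3/5) = [11/20, 14/25)
  'c': [1/2 + 1/10*3/5, 1/2 + 1/10*1/1) = [14/25, 3/5) <- contains code 74/125
  emit 'c', narrow to [14/25, 3/5)
Step 3: interval [14/25, 3/5), width = 3/5 - 14/25 = 1/25
  'd': [14/25 + 1/25*0/1, 14/25 + 1/25*1/2) = [14/25, 29/50)
  'f': [14/25 + 1/25*1/2, 14/25 + 1/25*3/5) = [29/50, 73/125)
  'c': [14/25 + 1/25*3/5, 14/25 + 1/25*1/1) = [73/125, 3/5) <- contains code 74/125
  emit 'c', narrow to [73/125, 3/5)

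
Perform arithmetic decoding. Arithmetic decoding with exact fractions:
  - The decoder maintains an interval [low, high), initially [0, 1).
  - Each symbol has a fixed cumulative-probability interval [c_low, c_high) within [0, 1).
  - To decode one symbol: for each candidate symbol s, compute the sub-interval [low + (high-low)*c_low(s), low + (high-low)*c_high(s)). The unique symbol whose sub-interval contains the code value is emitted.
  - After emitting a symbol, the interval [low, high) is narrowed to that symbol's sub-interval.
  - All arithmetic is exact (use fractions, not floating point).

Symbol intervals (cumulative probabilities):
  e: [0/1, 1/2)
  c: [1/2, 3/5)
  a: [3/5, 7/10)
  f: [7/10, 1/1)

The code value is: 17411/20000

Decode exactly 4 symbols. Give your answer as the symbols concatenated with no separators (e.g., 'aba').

Answer: fcaf

Derivation:
Step 1: interval [0/1, 1/1), width = 1/1 - 0/1 = 1/1
  'e': [0/1 + 1/1*0/1, 0/1 + 1/1*1/2) = [0/1, 1/2)
  'c': [0/1 + 1/1*1/2, 0/1 + 1/1*3/5) = [1/2, 3/5)
  'a': [0/1 + 1/1*3/5, 0/1 + 1/1*7/10) = [3/5, 7/10)
  'f': [0/1 + 1/1*7/10, 0/1 + 1/1*1/1) = [7/10, 1/1) <- contains code 17411/20000
  emit 'f', narrow to [7/10, 1/1)
Step 2: interval [7/10, 1/1), width = 1/1 - 7/10 = 3/10
  'e': [7/10 + 3/10*0/1, 7/10 + 3/10*1/2) = [7/10, 17/20)
  'c': [7/10 + 3/10*1/2, 7/10 + 3/10*3/5) = [17/20, 22/25) <- contains code 17411/20000
  'a': [7/10 + 3/10*3/5, 7/10 + 3/10*7/10) = [22/25, 91/100)
  'f': [7/10 + 3/10*7/10, 7/10 + 3/10*1/1) = [91/100, 1/1)
  emit 'c', narrow to [17/20, 22/25)
Step 3: interval [17/20, 22/25), width = 22/25 - 17/20 = 3/100
  'e': [17/20 + 3/100*0/1, 17/20 + 3/100*1/2) = [17/20, 173/200)
  'c': [17/20 + 3/100*1/2, 17/20 + 3/100*3/5) = [173/200, 217/250)
  'a': [17/20 + 3/100*3/5, 17/20 + 3/100*7/10) = [217/250, 871/1000) <- contains code 17411/20000
  'f': [17/20 + 3/100*7/10, 17/20 + 3/100*1/1) = [871/1000, 22/25)
  emit 'a', narrow to [217/250, 871/1000)
Step 4: interval [217/250, 871/1000), width = 871/1000 - 217/250 = 3/1000
  'e': [217/250 + 3/1000*0/1, 217/250 + 3/1000*1/2) = [217/250, 1739/2000)
  'c': [217/250 + 3/1000*1/2, 217/250 + 3/1000*3/5) = [1739/2000, 4349/5000)
  'a': [217/250 + 3/1000*3/5, 217/250 + 3/1000*7/10) = [4349/5000, 8701/10000)
  'f': [217/250 + 3/1000*7/10, 217/250 + 3/1000*1/1) = [8701/10000, 871/1000) <- contains code 17411/20000
  emit 'f', narrow to [8701/10000, 871/1000)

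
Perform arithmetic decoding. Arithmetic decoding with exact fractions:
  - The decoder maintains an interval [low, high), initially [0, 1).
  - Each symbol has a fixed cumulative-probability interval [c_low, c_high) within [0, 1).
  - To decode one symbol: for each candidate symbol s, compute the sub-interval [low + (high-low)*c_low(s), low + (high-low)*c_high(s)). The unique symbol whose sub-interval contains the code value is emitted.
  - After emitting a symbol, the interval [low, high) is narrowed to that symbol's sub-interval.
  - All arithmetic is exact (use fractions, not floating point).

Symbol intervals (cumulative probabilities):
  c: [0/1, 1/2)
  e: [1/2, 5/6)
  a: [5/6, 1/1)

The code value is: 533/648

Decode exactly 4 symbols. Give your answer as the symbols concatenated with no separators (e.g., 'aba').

Step 1: interval [0/1, 1/1), width = 1/1 - 0/1 = 1/1
  'c': [0/1 + 1/1*0/1, 0/1 + 1/1*1/2) = [0/1, 1/2)
  'e': [0/1 + 1/1*1/2, 0/1 + 1/1*5/6) = [1/2, 5/6) <- contains code 533/648
  'a': [0/1 + 1/1*5/6, 0/1 + 1/1*1/1) = [5/6, 1/1)
  emit 'e', narrow to [1/2, 5/6)
Step 2: interval [1/2, 5/6), width = 5/6 - 1/2 = 1/3
  'c': [1/2 + 1/3*0/1, 1/2 + 1/3*1/2) = [1/2, 2/3)
  'e': [1/2 + 1/3*1/2, 1/2 + 1/3*5/6) = [2/3, 7/9)
  'a': [1/2 + 1/3*5/6, 1/2 + 1/3*1/1) = [7/9, 5/6) <- contains code 533/648
  emit 'a', narrow to [7/9, 5/6)
Step 3: interval [7/9, 5/6), width = 5/6 - 7/9 = 1/18
  'c': [7/9 + 1/18*0/1, 7/9 + 1/18*1/2) = [7/9, 29/36)
  'e': [7/9 + 1/18*1/2, 7/9 + 1/18*5/6) = [29/36, 89/108) <- contains code 533/648
  'a': [7/9 + 1/18*5/6, 7/9 + 1/18*1/1) = [89/108, 5/6)
  emit 'e', narrow to [29/36, 89/108)
Step 4: interval [29/36, 89/108), width = 89/108 - 29/36 = 1/54
  'c': [29/36 + 1/54*0/1, 29/36 + 1/54*1/2) = [29/36, 22/27)
  'e': [29/36 + 1/54*1/2, 29/36 + 1/54*5/6) = [22/27, 133/162)
  'a': [29/36 + 1/54*5/6, 29/36 + 1/54*1/1) = [133/162, 89/108) <- contains code 533/648
  emit 'a', narrow to [133/162, 89/108)

Answer: eaea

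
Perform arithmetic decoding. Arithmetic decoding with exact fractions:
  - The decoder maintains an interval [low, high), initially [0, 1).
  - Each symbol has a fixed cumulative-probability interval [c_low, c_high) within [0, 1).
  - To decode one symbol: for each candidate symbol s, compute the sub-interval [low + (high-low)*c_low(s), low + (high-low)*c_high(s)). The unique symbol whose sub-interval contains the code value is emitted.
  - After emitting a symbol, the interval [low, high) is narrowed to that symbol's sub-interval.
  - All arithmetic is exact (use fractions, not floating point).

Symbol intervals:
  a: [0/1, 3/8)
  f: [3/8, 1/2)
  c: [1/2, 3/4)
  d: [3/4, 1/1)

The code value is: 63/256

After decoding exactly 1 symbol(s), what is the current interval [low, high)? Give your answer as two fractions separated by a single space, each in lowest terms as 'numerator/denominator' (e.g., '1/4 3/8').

Step 1: interval [0/1, 1/1), width = 1/1 - 0/1 = 1/1
  'a': [0/1 + 1/1*0/1, 0/1 + 1/1*3/8) = [0/1, 3/8) <- contains code 63/256
  'f': [0/1 + 1/1*3/8, 0/1 + 1/1*1/2) = [3/8, 1/2)
  'c': [0/1 + 1/1*1/2, 0/1 + 1/1*3/4) = [1/2, 3/4)
  'd': [0/1 + 1/1*3/4, 0/1 + 1/1*1/1) = [3/4, 1/1)
  emit 'a', narrow to [0/1, 3/8)

Answer: 0/1 3/8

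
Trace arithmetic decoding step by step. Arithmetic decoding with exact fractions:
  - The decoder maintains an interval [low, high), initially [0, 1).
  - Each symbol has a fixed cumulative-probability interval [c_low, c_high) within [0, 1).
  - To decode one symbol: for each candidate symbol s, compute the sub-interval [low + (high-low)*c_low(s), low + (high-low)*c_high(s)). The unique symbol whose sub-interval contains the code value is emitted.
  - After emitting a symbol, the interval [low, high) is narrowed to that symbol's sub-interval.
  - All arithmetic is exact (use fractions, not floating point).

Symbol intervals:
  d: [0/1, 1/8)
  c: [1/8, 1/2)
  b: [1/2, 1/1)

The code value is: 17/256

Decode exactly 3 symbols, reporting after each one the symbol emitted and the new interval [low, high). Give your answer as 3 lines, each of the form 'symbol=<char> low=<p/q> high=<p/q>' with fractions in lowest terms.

Answer: symbol=d low=0/1 high=1/8
symbol=b low=1/16 high=1/8
symbol=d low=1/16 high=9/128

Derivation:
Step 1: interval [0/1, 1/1), width = 1/1 - 0/1 = 1/1
  'd': [0/1 + 1/1*0/1, 0/1 + 1/1*1/8) = [0/1, 1/8) <- contains code 17/256
  'c': [0/1 + 1/1*1/8, 0/1 + 1/1*1/2) = [1/8, 1/2)
  'b': [0/1 + 1/1*1/2, 0/1 + 1/1*1/1) = [1/2, 1/1)
  emit 'd', narrow to [0/1, 1/8)
Step 2: interval [0/1, 1/8), width = 1/8 - 0/1 = 1/8
  'd': [0/1 + 1/8*0/1, 0/1 + 1/8*1/8) = [0/1, 1/64)
  'c': [0/1 + 1/8*1/8, 0/1 + 1/8*1/2) = [1/64, 1/16)
  'b': [0/1 + 1/8*1/2, 0/1 + 1/8*1/1) = [1/16, 1/8) <- contains code 17/256
  emit 'b', narrow to [1/16, 1/8)
Step 3: interval [1/16, 1/8), width = 1/8 - 1/16 = 1/16
  'd': [1/16 + 1/16*0/1, 1/16 + 1/16*1/8) = [1/16, 9/128) <- contains code 17/256
  'c': [1/16 + 1/16*1/8, 1/16 + 1/16*1/2) = [9/128, 3/32)
  'b': [1/16 + 1/16*1/2, 1/16 + 1/16*1/1) = [3/32, 1/8)
  emit 'd', narrow to [1/16, 9/128)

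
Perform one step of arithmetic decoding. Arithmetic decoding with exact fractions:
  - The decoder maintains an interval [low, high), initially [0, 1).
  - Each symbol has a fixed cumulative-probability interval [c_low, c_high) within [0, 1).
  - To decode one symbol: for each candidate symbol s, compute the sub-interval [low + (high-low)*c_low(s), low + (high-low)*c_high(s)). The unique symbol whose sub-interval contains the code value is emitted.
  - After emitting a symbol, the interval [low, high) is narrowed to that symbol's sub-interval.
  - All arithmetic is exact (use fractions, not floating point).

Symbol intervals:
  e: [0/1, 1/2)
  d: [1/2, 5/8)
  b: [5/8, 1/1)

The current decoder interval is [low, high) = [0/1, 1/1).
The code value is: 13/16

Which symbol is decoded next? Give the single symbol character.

Answer: b

Derivation:
Interval width = high − low = 1/1 − 0/1 = 1/1
Scaled code = (code − low) / width = (13/16 − 0/1) / 1/1 = 13/16
  e: [0/1, 1/2) 
  d: [1/2, 5/8) 
  b: [5/8, 1/1) ← scaled code falls here ✓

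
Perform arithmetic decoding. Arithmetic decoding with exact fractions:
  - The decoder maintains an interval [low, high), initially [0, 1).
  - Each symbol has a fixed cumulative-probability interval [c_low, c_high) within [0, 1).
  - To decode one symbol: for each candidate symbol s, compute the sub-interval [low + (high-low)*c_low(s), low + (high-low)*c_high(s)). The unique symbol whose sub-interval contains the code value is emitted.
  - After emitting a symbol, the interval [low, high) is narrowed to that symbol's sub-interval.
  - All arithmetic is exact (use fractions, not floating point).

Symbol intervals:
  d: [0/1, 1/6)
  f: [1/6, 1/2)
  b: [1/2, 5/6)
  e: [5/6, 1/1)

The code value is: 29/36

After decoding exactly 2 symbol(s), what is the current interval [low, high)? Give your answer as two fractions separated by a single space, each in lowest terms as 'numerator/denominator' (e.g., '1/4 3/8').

Step 1: interval [0/1, 1/1), width = 1/1 - 0/1 = 1/1
  'd': [0/1 + 1/1*0/1, 0/1 + 1/1*1/6) = [0/1, 1/6)
  'f': [0/1 + 1/1*1/6, 0/1 + 1/1*1/2) = [1/6, 1/2)
  'b': [0/1 + 1/1*1/2, 0/1 + 1/1*5/6) = [1/2, 5/6) <- contains code 29/36
  'e': [0/1 + 1/1*5/6, 0/1 + 1/1*1/1) = [5/6, 1/1)
  emit 'b', narrow to [1/2, 5/6)
Step 2: interval [1/2, 5/6), width = 5/6 - 1/2 = 1/3
  'd': [1/2 + 1/3*0/1, 1/2 + 1/3*1/6) = [1/2, 5/9)
  'f': [1/2 + 1/3*1/6, 1/2 + 1/3*1/2) = [5/9, 2/3)
  'b': [1/2 + 1/3*1/2, 1/2 + 1/3*5/6) = [2/3, 7/9)
  'e': [1/2 + 1/3*5/6, 1/2 + 1/3*1/1) = [7/9, 5/6) <- contains code 29/36
  emit 'e', narrow to [7/9, 5/6)

Answer: 7/9 5/6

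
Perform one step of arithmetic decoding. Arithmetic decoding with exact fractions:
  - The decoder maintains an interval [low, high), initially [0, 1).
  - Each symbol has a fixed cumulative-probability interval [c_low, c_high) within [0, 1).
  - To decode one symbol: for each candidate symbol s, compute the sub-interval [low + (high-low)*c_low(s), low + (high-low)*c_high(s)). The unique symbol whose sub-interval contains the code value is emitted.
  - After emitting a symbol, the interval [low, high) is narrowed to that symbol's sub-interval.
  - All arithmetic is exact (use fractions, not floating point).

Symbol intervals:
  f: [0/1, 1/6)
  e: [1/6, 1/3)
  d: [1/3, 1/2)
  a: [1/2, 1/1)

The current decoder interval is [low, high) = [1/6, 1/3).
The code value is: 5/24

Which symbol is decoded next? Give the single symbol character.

Interval width = high − low = 1/3 − 1/6 = 1/6
Scaled code = (code − low) / width = (5/24 − 1/6) / 1/6 = 1/4
  f: [0/1, 1/6) 
  e: [1/6, 1/3) ← scaled code falls here ✓
  d: [1/3, 1/2) 
  a: [1/2, 1/1) 

Answer: e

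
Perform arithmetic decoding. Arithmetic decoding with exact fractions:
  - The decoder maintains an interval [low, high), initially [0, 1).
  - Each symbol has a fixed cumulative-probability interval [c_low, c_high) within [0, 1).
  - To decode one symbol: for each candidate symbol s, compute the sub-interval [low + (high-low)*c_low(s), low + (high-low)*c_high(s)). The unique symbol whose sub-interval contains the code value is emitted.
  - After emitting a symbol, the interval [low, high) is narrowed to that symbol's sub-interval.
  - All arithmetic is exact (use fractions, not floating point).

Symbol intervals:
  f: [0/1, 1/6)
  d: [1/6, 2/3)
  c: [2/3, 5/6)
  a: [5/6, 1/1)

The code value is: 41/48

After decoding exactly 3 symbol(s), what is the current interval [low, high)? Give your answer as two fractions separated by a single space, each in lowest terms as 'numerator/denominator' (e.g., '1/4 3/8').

Step 1: interval [0/1, 1/1), width = 1/1 - 0/1 = 1/1
  'f': [0/1 + 1/1*0/1, 0/1 + 1/1*1/6) = [0/1, 1/6)
  'd': [0/1 + 1/1*1/6, 0/1 + 1/1*2/3) = [1/6, 2/3)
  'c': [0/1 + 1/1*2/3, 0/1 + 1/1*5/6) = [2/3, 5/6)
  'a': [0/1 + 1/1*5/6, 0/1 + 1/1*1/1) = [5/6, 1/1) <- contains code 41/48
  emit 'a', narrow to [5/6, 1/1)
Step 2: interval [5/6, 1/1), width = 1/1 - 5/6 = 1/6
  'f': [5/6 + 1/6*0/1, 5/6 + 1/6*1/6) = [5/6, 31/36) <- contains code 41/48
  'd': [5/6 + 1/6*1/6, 5/6 + 1/6*2/3) = [31/36, 17/18)
  'c': [5/6 + 1/6*2/3, 5/6 + 1/6*5/6) = [17/18, 35/36)
  'a': [5/6 + 1/6*5/6, 5/6 + 1/6*1/1) = [35/36, 1/1)
  emit 'f', narrow to [5/6, 31/36)
Step 3: interval [5/6, 31/36), width = 31/36 - 5/6 = 1/36
  'f': [5/6 + 1/36*0/1, 5/6 + 1/36*1/6) = [5/6, 181/216)
  'd': [5/6 + 1/36*1/6, 5/6 + 1/36*2/3) = [181/216, 23/27)
  'c': [5/6 + 1/36*2/3, 5/6 + 1/36*5/6) = [23/27, 185/216) <- contains code 41/48
  'a': [5/6 + 1/36*5/6, 5/6 + 1/36*1/1) = [185/216, 31/36)
  emit 'c', narrow to [23/27, 185/216)

Answer: 23/27 185/216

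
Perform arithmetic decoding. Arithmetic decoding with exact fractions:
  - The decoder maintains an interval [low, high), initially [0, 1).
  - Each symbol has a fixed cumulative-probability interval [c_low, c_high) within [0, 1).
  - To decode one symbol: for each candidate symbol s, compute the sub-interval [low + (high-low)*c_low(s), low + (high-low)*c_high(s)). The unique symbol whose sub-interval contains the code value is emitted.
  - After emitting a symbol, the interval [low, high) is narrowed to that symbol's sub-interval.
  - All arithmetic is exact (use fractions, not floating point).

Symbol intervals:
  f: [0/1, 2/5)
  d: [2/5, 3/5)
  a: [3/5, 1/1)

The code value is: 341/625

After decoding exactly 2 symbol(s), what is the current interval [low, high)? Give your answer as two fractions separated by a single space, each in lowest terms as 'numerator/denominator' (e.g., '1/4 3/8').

Answer: 13/25 3/5

Derivation:
Step 1: interval [0/1, 1/1), width = 1/1 - 0/1 = 1/1
  'f': [0/1 + 1/1*0/1, 0/1 + 1/1*2/5) = [0/1, 2/5)
  'd': [0/1 + 1/1*2/5, 0/1 + 1/1*3/5) = [2/5, 3/5) <- contains code 341/625
  'a': [0/1 + 1/1*3/5, 0/1 + 1/1*1/1) = [3/5, 1/1)
  emit 'd', narrow to [2/5, 3/5)
Step 2: interval [2/5, 3/5), width = 3/5 - 2/5 = 1/5
  'f': [2/5 + 1/5*0/1, 2/5 + 1/5*2/5) = [2/5, 12/25)
  'd': [2/5 + 1/5*2/5, 2/5 + 1/5*3/5) = [12/25, 13/25)
  'a': [2/5 + 1/5*3/5, 2/5 + 1/5*1/1) = [13/25, 3/5) <- contains code 341/625
  emit 'a', narrow to [13/25, 3/5)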